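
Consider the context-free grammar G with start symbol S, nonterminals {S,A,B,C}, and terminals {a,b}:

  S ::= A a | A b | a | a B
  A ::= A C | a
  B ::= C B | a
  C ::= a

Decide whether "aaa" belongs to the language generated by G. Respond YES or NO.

Convert to CNF:
  S -> A T0 | A T1 | T0 B | a
  A -> A C | a
  B -> C B | a
  C -> a
  T0 -> a
  T1 -> b

Fill CYK table bottom-up:
  cell(0,0) a: {A,B,C,S,T0}  orig:{A,B,C,S}
  cell(1,1) a: {A,B,C,S,T0}  orig:{A,B,C,S}
  cell(2,2) a: {A,B,C,S,T0}  orig:{A,B,C,S}
  cell(0,1) aa: {A,B,S}
  cell(1,2) aa: {A,B,S}
  cell(0,2) aaa: {A,B,S}

S ∈ T[0,2] ⇒ YES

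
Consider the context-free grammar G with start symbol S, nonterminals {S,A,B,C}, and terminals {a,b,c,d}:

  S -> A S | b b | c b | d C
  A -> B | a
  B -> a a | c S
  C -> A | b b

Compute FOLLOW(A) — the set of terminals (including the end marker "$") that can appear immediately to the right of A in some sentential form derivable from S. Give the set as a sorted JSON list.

Compute FIRST by fixpoint:
pass 1:
  A via A→a: +{a}
  B via B→a a: +{a}
  B via B→c S: +{c}
  C via C→A: +{a}
  C via C→b b: +{b}
  S via S→A S: +{a}
  S via S→b b: +{b}
  S via S→c b: +{c}
  S via S→d C: +{d}
  FIRST[S]={a,b,c,d}  FIRST[A]={a}  FIRST[B]={a,c}  FIRST[C]={a,b}
pass 2:
  A via A→B: +{c}
  C via C→A: +{c}
  FIRST[S]={a,b,c,d}  FIRST[A]={a,c}  FIRST[B]={a,c}  FIRST[C]={a,b,c}
pass 3: — fixpoint
  FIRST[S]={a,b,c,d}  FIRST[A]={a,c}  FIRST[B]={a,c}  FIRST[C]={a,b,c}

Compute FOLLOW by fixpoint:
FOLLOW(S) := {$}
iter 1:
  S→A S: FOLLOW(A) ⊇ FIRST(S) = {a,b,c,d}; new: +{a,b,c,d}
  S→d C: FOLLOW(C) ⊇ FOLLOW(S) ⊇ {$}; new: +{$}
  FOLLOW[S]={$}  FOLLOW[A]={a,b,c,d}  FOLLOW[B]={}  FOLLOW[C]={$}
iter 2:
  A→B: FOLLOW(B) ⊇ FOLLOW(A) ⊇ {a,b,c,d}; new: +{a,b,c,d}
  B→c S: FOLLOW(S) ⊇ FOLLOW(B) ⊇ {a,b,c,d}; new: +{a,b,c,d}
  C→A: FOLLOW(A) ⊇ FOLLOW(C) ⊇ {$}; new: +{$}
  S→d C: FOLLOW(C) ⊇ FOLLOW(S) ⊇ {$,a,b,c,d}; new: +{a,b,c,d}
  FOLLOW[S]={$,a,b,c,d}  FOLLOW[A]={$,a,b,c,d}  FOLLOW[B]={a,b,c,d}  FOLLOW[C]={$,a,b,c,d}
iter 3:
  A→B: FOLLOW(B) ⊇ FOLLOW(A) ⊇ {$,a,b,c,d}; new: +{$}
  FOLLOW[S]={$,a,b,c,d}  FOLLOW[A]={$,a,b,c,d}  FOLLOW[B]={$,a,b,c,d}  FOLLOW[C]={$,a,b,c,d}
iter 4: (stable)
  FOLLOW[S]={$,a,b,c,d}  FOLLOW[A]={$,a,b,c,d}  FOLLOW[B]={$,a,b,c,d}  FOLLOW[C]={$,a,b,c,d}

FOLLOW(A) = ["$", "a", "b", "c", "d"]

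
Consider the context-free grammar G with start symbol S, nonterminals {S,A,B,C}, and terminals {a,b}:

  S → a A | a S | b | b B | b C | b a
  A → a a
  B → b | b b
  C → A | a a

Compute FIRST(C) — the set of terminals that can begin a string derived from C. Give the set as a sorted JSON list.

FIRST sets, iterate to fixpoint:
[1]
  A via A→a a: +{a}
  B via B→b: +{b}
  C via C→A: +{a}
  S via S→a A: +{a}
  S via S→b: +{b}
  FIRST[S]={a,b}  FIRST[A]={a}  FIRST[B]={b}  FIRST[C]={a}
[2] (stable)
  FIRST[S]={a,b}  FIRST[A]={a}  FIRST[B]={b}  FIRST[C]={a}

FIRST(C) = ["a"]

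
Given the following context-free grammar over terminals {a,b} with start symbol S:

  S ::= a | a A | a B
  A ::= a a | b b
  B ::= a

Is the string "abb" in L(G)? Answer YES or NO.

Convert to CNF:
  S -> T0 A | T0 B | a
  A -> T0 T0 | T1 T1
  B -> a
  T0 -> a
  T1 -> b

Fill CYK table bottom-up:
  cell(0,0) a: {B,S,T0}  orig:{B,S}
  cell(1,1) b: {T1}  orig:{}
  cell(2,2) b: {T1}  orig:{}
  cell(0,1) ab: ∅
  cell(1,2) bb: {A}
  cell(0,2) abb: {S}

S ∈ T[0,2] ⇒ YES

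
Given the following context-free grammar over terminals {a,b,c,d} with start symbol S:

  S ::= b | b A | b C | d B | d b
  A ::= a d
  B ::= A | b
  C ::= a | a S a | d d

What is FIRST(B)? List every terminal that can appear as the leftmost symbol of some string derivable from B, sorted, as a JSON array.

FIRST sets, iterate to fixpoint:
round 1:
  A via A→a d: +{a}
  B via B→A: +{a}
  B via B→b: +{b}
  C via C→a: +{a}
  C via C→d d: +{d}
  S via S→b: +{b}
  S via S→d B: +{d}
  S: {b,d}  A: {a}  B: {a,b}  C: {a,d}
round 2: (stable)
  S: {b,d}  A: {a}  B: {a,b}  C: {a,d}

FIRST(B) = ["a", "b"]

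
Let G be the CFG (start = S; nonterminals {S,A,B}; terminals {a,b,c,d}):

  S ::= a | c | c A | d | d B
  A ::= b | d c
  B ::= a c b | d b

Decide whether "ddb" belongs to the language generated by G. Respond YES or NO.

Convert to CNF:
  S -> T0 B | T1 A | a | c | d
  A -> T0 T1 | b
  B -> T0 T3 | T2 X4
  T0 -> d
  T1 -> c
  T2 -> a
  T3 -> b
  X4 -> T1 T3

Fill CYK table bottom-up:
  T[0,0] 'd' = {S,T0}  orig:{S}
  T[1,1] 'd' = {S,T0}  orig:{S}
  T[2,2] 'b' = {A,T3}  orig:{A}
  T[0,1] 'dd' = ∅
  T[1,2] 'db' = {B}
  T[0,2] 'ddb' = {S}

S ∈ T[0,2] ⇒ YES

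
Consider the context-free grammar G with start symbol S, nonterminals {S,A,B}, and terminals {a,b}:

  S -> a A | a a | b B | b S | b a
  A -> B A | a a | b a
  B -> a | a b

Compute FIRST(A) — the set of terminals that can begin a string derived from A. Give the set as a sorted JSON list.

Compute FIRST by fixpoint:
[1]
  A via A→a a: +{a}
  A via A→b a: +{b}
  B via B→a: +{a}
  S via S→a A: +{a}
  S via S→b B: +{b}
  FIRST[S]={a,b}  FIRST[A]={a,b}  FIRST[B]={a}
[2] done
  FIRST[S]={a,b}  FIRST[A]={a,b}  FIRST[B]={a}

FIRST(A) = ["a", "b"]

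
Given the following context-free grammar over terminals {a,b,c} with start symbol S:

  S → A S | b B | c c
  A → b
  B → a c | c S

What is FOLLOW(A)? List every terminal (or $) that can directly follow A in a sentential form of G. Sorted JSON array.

FIRST iteration:
[1]
  A via A→b: +{b}
  B via B→a c: +{a}
  B via B→c S: +{c}
  S via S→A S: +{b}
  S via S→c c: +{c}
  FIRST(S)={b,c}  FIRST(A)={b}  FIRST(B)={a,c}
[2] (stable)
  FIRST(S)={b,c}  FIRST(A)={b}  FIRST(B)={a,c}

FOLLOW iteration:
initialize: $ ∈ FOLLOW(S)
iter 1:
  S→A S: FOLLOW(A) ⊇ FIRST(S) = {b,c}; new: +{b,c}
  S→b B: FOLLOW(B) ⊇ FOLLOW(S) ⊇ {$}; new: +{$}
  FOLLOW(S)={$}  FOLLOW(A)={b,c}  FOLLOW(B)={$}
iter 2: (stable)
  FOLLOW(S)={$}  FOLLOW(A)={b,c}  FOLLOW(B)={$}

FOLLOW(A) = ["b", "c"]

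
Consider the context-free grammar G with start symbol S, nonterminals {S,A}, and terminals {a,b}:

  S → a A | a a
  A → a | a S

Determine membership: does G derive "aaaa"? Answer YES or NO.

CNF form of G:
  S -> T0 A | T0 T0
  A -> T0 S | a
  T0 -> a

Fill CYK table bottom-up:
  T[0,0] 'a' = {A,T0}  orig:{A}
  T[1,1] 'a' = {A,T0}  orig:{A}
  T[2,2] 'a' = {A,T0}  orig:{A}
  T[3,3] 'a' = {A,T0}  orig:{A}
  T[0,1] 'aa' = {S}
  T[1,2] 'aa' = {S}
  T[2,3] 'aa' = {S}
  T[0,2] 'aaa' = {A}
  T[1,3] 'aaa' = {A}
  T[0,3] 'aaaa' = {S}

S ∈ T[0,3] ⇒ YES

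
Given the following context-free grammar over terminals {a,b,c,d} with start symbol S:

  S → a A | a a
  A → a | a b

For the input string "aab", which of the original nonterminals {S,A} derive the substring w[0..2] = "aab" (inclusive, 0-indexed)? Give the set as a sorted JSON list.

CNF form of G:
  S -> T0 A | T0 T0
  A -> T0 T1 | a
  T0 -> a
  T1 -> b

Fill CYK table bottom-up, restricted to cells inside w[0..2]:
  cell(0,0) a: {A,T0}  orig:{A}
  cell(1,1) a: {A,T0}  orig:{A}
  cell(2,2) b: {T1}  orig:{}
  cell(0,1) aa: {S}
  cell(1,2) ab: {A}
  cell(0,2) aab: {S}

Original NTs in T[0,2] deriving "aab": ["S"]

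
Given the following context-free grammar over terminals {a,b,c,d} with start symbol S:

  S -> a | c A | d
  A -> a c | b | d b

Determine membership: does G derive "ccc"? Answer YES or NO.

Convert to CNF:
  S -> T1 A | a | d
  A -> T0 T1 | T2 T3 | b
  T0 -> a
  T1 -> c
  T2 -> d
  T3 -> b

CYK fill:
  T[0,0] 'c' = {T1}  orig:{}
  T[1,1] 'c' = {T1}  orig:{}
  T[2,2] 'c' = {T1}  orig:{}
  T[0,1] 'cc' = ∅
  T[1,2] 'cc' = ∅
  T[0,2] 'ccc' = ∅

S ∉ T[0,2] ⇒ NO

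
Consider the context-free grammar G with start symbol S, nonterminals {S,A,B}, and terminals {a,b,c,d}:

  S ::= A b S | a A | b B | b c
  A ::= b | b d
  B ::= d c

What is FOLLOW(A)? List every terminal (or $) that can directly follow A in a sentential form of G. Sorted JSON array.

Compute FIRST by fixpoint:
round 1:
  A via A→b: +{b}
  B via B→d c: +{d}
  S via S→A b S: +{b}
  S via S→a A: +{a}
  FIRST[S]={a,b}  FIRST[A]={b}  FIRST[B]={d}
round 2: (stable)
  FIRST[S]={a,b}  FIRST[A]={b}  FIRST[B]={d}

FOLLOW sets:
FOLLOW(S) := {$}
iter 1:
  S→A b S: FOLLOW(A) ⊇ FIRST(b) = {b}; new: +{b}
  S→a A: FOLLOW(A) ⊇ FOLLOW(S) ⊇ {$}; new: +{$}
  S→b B: FOLLOW(B) ⊇ FOLLOW(S) ⊇ {$}; new: +{$}
  S: {$}  A: {$,b}  B: {$}
iter 2: done
  S: {$}  A: {$,b}  B: {$}

FOLLOW(A) = ["$", "b"]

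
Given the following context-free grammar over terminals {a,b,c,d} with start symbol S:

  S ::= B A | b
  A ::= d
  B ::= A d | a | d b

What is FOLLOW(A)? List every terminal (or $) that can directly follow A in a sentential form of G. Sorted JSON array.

Compute FIRST by fixpoint:
pass 1:
  A via A→d: +{d}
  B via B→A d: +{d}
  B via B→a: +{a}
  S via S→B A: +{a,d}
  S via S→b: +{b}
  FIRST(S)={a,b,d}  FIRST(A)={d}  FIRST(B)={a,d}
pass 2: (no change)
  FIRST(S)={a,b,d}  FIRST(A)={d}  FIRST(B)={a,d}

FOLLOW sets:
seed FOLLOW(S) with $
iter 1:
  B→A d: FOLLOW(A) ⊇ FIRST(d) = {d}; new: +{d}
  S→B A: FOLLOW(B) ⊇ FIRST(A) = {d}; new: +{d}
  S→B A: FOLLOW(A) ⊇ FOLLOW(S) ⊇ {$}; new: +{$}
  FOLLOW(S)={$}  FOLLOW(A)={$,d}  FOLLOW(B)={d}
iter 2: (stable)
  FOLLOW(S)={$}  FOLLOW(A)={$,d}  FOLLOW(B)={d}

FOLLOW(A) = ["$", "d"]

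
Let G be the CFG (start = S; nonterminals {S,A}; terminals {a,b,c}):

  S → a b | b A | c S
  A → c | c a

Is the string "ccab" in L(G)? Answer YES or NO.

Convert to CNF:
  S -> T0 S | T1 T2 | T2 A
  A -> T0 T1 | c
  T0 -> c
  T1 -> a
  T2 -> b

CYK table (by increasing span):
  cell(0,0) c: {A,T0}  orig:{A}
  cell(1,1) c: {A,T0}  orig:{A}
  cell(2,2) a: {T1}  orig:{}
  cell(3,3) b: {T2}  orig:{}
  cell(0,1) cc: ∅
  cell(1,2) ca: {A}
  cell(2,3) ab: {S}
  cell(0,2) cca: ∅
  cell(1,3) cab: {S}
  cell(0,3) ccab: {S}

S ∈ T[0,3] ⇒ YES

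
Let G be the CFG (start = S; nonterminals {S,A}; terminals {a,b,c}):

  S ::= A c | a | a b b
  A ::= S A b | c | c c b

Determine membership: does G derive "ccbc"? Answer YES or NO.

CNF form of G:
  S -> A T1 | T2 X5 | a
  A -> S X3 | T1 X4 | c
  T0 -> b
  T1 -> c
  T2 -> a
  X3 -> A T0
  X4 -> T1 T0
  X5 -> T0 T0

CYK fill:
  [0..0]={A,T1}  "c"  orig:{A}
  [1..1]={A,T1}  "c"  orig:{A}
  [2..2]={T0}  "b"  orig:{}
  [3..3]={A,T1}  "c"  orig:{A}
  [0..1]={S}  "cc"
  [1..2]={X3,X4}  "cb"  orig:{}
  [2..3]=∅  "bc"
  [0..2]={A}  "ccb"
  [1..3]=∅  "cbc"
  [0..3]={S}  "ccbc"

S ∈ T[0,3] ⇒ YES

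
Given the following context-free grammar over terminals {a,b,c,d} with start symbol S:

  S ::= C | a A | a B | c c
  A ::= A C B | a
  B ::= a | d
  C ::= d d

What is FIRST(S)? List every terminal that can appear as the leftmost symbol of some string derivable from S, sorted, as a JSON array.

FIRST iteration:
round 1:
  A via A→a: +{a}
  B via B→a: +{a}
  B via B→d: +{d}
  C via C→d d: +{d}
  S via S→C: +{d}
  S via S→a A: +{a}
  S via S→c c: +{c}
  FIRST(S)={a,c,d}  FIRST(A)={a}  FIRST(B)={a,d}  FIRST(C)={d}
round 2: done
  FIRST(S)={a,c,d}  FIRST(A)={a}  FIRST(B)={a,d}  FIRST(C)={d}

FIRST(S) = ["a", "c", "d"]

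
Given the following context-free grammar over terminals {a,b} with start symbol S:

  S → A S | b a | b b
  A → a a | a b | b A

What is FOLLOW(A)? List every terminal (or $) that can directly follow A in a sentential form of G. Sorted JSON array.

FIRST sets, iterate to fixpoint:
iter 1:
  A via A→a a: +{a}
  A via A→b A: +{b}
  S via S→A S: +{a,b}
  S: {a,b}  A: {a,b}
iter 2: (no change)
  S: {a,b}  A: {a,b}

FOLLOW sets:
FOLLOW(S) := {$}
round 1:
  S→A S: FOLLOW(A) ⊇ FIRST(S) = {a,b}; new: +{a,b}
  FOLLOW(S)={$}  FOLLOW(A)={a,b}
round 2: (stable)
  FOLLOW(S)={$}  FOLLOW(A)={a,b}

FOLLOW(A) = ["a", "b"]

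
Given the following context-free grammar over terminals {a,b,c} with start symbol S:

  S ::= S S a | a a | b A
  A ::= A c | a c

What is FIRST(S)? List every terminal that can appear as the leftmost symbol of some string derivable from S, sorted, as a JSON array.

FIRST iteration:
iter 1:
  A via A→a c: +{a}
  S via S→a a: +{a}
  S via S→b A: +{b}
  FIRST(S)={a,b}  FIRST(A)={a}
iter 2: — fixpoint
  FIRST(S)={a,b}  FIRST(A)={a}

FIRST(S) = ["a", "b"]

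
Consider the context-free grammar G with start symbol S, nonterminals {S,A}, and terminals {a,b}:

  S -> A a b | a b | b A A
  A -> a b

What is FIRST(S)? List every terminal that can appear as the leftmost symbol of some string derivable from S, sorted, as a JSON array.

FIRST sets, iterate to fixpoint:
iter 1:
  A via A→a b: +{a}
  S via S→A a b: +{a}
  S via S→b A A: +{b}
  FIRST[S]={a,b}  FIRST[A]={a}
iter 2: (no change)
  FIRST[S]={a,b}  FIRST[A]={a}

FIRST(S) = ["a", "b"]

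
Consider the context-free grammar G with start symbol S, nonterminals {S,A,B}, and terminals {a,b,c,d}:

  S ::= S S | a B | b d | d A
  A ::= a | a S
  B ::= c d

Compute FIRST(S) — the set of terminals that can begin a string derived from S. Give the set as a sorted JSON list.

FIRST sets, iterate to fixpoint:
[1]
  A via A→a: +{a}
  B via B→c d: +{c}
  S via S→a B: +{a}
  S via S→b d: +{b}
  S via S→d A: +{d}
  FIRST[S]={a,b,d}  FIRST[A]={a}  FIRST[B]={c}
[2] (no change)
  FIRST[S]={a,b,d}  FIRST[A]={a}  FIRST[B]={c}

FIRST(S) = ["a", "b", "d"]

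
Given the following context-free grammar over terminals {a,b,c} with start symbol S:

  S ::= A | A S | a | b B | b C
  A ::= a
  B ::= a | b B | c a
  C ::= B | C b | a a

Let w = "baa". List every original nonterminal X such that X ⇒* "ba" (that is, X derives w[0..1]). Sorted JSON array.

Convert to CNF:
  S -> A S | T0 B | T0 C | a
  A -> a
  B -> T0 B | T1 T2 | a
  C -> C T0 | T0 B | T1 T2 | T2 T2 | a
  T0 -> b
  T1 -> c
  T2 -> a

CYK table (by increasing span) — only the sub-triangle for w[0..1]:
  T[0,0] 'b' = {T0}  orig:{}
  T[1,1] 'a' = {A,B,C,S,T2}  orig:{A,B,C,S}
  T[0,1] 'ba' = {B,C,S}

Original NTs in T[0,1] deriving "ba": ["B", "C", "S"]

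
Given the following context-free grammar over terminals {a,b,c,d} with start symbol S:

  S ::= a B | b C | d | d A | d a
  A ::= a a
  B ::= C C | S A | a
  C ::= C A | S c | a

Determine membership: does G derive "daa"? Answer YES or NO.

Convert to CNF:
  S -> T0 B | T2 C | T3 A | T3 T0 | d
  A -> T0 T0
  B -> C C | S A | a
  C -> C A | S T1 | a
  T0 -> a
  T1 -> c
  T2 -> b
  T3 -> d

CYK table (by increasing span):
  cell(0,0) d: {S,T3}  orig:{S}
  cell(1,1) a: {B,C,T0}  orig:{B,C}
  cell(2,2) a: {B,C,T0}  orig:{B,C}
  cell(0,1) da: {S}
  cell(1,2) aa: {A,B,S}
  cell(0,2) daa: {B,S}

S ∈ T[0,2] ⇒ YES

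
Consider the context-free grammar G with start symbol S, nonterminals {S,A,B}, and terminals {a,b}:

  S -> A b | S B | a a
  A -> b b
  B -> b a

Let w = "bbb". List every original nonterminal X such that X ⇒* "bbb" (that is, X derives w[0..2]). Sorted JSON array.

Convert to CNF:
  S -> A T0 | S B | T1 T1
  A -> T0 T0
  B -> T0 T1
  T0 -> b
  T1 -> a

CYK table (by increasing span), restricted to cells inside w[0..2]:
  cell(0,0) b: {T0}  orig:{}
  cell(1,1) b: {T0}  orig:{}
  cell(2,2) b: {T0}  orig:{}
  cell(0,1) bb: {A}
  cell(1,2) bb: {A}
  cell(0,2) bbb: {S}

Original NTs in T[0,2] deriving "bbb": ["S"]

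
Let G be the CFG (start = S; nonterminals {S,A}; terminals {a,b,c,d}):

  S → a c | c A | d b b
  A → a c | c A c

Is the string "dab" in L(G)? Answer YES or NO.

Convert to CNF:
  S -> T0 T1 | T1 A | T2 X5
  A -> T0 T1 | T1 X4
  T0 -> a
  T1 -> c
  T2 -> d
  T3 -> b
  X4 -> A T1
  X5 -> T3 T3

CYK table (by increasing span):
  cell(0,0) d: {T2}  orig:{}
  cell(1,1) a: {T0}  orig:{}
  cell(2,2) b: {T3}  orig:{}
  cell(0,1) da: ∅
  cell(1,2) ab: ∅
  cell(0,2) dab: ∅

S ∉ T[0,2] ⇒ NO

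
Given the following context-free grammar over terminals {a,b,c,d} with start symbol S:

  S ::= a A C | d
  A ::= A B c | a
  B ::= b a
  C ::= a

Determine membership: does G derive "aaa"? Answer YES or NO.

CNF form of G:
  S -> T2 X4 | d
  A -> A X3 | a
  B -> T1 T2
  C -> a
  T0 -> c
  T1 -> b
  T2 -> a
  X3 -> B T0
  X4 -> A C

CYK table (by increasing span):
  T[0,0] 'a' = {A,C,T2}  orig:{A,C}
  T[1,1] 'a' = {A,C,T2}  orig:{A,C}
  T[2,2] 'a' = {A,C,T2}  orig:{A,C}
  T[0,1] 'aa' = {X4}  orig:{}
  T[1,2] 'aa' = {X4}  orig:{}
  T[0,2] 'aaa' = {S}

S ∈ T[0,2] ⇒ YES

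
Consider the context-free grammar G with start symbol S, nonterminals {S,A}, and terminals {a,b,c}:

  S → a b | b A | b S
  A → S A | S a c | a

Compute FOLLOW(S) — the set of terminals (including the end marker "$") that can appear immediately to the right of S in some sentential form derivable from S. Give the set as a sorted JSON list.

Compute FIRST by fixpoint:
iter 1:
  A via A→a: +{a}
  S via S→a b: +{a}
  S via S→b A: +{b}
  FIRST(S)={a,b}  FIRST(A)={a}
iter 2:
  A via A→S A: +{b}
  FIRST(S)={a,b}  FIRST(A)={a,b}
iter 3: — fixpoint
  FIRST(S)={a,b}  FIRST(A)={a,b}

Compute FOLLOW by fixpoint:
FOLLOW(S) := {$}
round 1:
  A→S A: FOLLOW(S) ⊇ FIRST(A) = {a,b}; new: +{a,b}
  S→b A: FOLLOW(A) ⊇ FOLLOW(S) ⊇ {$,a,b}; new: +{$,a,b}
  S: {$,a,b}  A: {$,a,b}
round 2: done
  S: {$,a,b}  A: {$,a,b}

FOLLOW(S) = ["$", "a", "b"]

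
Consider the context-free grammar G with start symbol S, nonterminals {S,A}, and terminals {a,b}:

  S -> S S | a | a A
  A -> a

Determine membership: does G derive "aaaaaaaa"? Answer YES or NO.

Convert to CNF:
  S -> S S | T0 A | a
  A -> a
  T0 -> a

CYK fill:
  T[0,0] 'a' = {A,S,T0}  orig:{A,S}
  T[1,1] 'a' = {A,S,T0}  orig:{A,S}
  T[2,2] 'a' = {A,S,T0}  orig:{A,S}
  T[3,3] 'a' = {A,S,T0}  orig:{A,S}
  T[4,4] 'a' = {A,S,T0}  orig:{A,S}
  T[5,5] 'a' = {A,S,T0}  orig:{A,S}
  T[6,6] 'a' = {A,S,T0}  orig:{A,S}
  T[7,7] 'a' = {A,S,T0}  orig:{A,S}
  T[0,1] 'aa' = {S}
  T[1,2] 'aa' = {S}
  T[2,3] 'aa' = {S}
  T[3,4] 'aa' = {S}
  T[4,5] 'aa' = {S}
  T[5,6] 'aa' = {S}
  T[6,7] 'aa' = {S}
  T[0,2] 'aaa' = {S}
  T[1,3] 'aaa' = {S}
  T[2,4] 'aaa' = {S}
  T[3,5] 'aaa' = {S}
  T[4,6] 'aaa' = {S}
  T[5,7] 'aaa' = {S}
  T[0,3] 'aaaa' = {S}
  T[1,4] 'aaaa' = {S}
  T[2,5] 'aaaa' = {S}
  T[3,6] 'aaaa' = {S}
  T[4,7] 'aaaa' = {S}
  T[0,4] 'aaaaa' = {S}
  T[1,5] 'aaaaa' = {S}
  T[2,6] 'aaaaa' = {S}
  T[3,7] 'aaaaa' = {S}
  T[0,5] 'aaaaaa' = {S}
  T[1,6] 'aaaaaa' = {S}
  T[2,7] 'aaaaaa' = {S}
  T[0,6] 'aaaaaaa' = {S}
  T[1,7] 'aaaaaaa' = {S}
  T[0,7] 'aaaaaaaa' = {S}

S ∈ T[0,7] ⇒ YES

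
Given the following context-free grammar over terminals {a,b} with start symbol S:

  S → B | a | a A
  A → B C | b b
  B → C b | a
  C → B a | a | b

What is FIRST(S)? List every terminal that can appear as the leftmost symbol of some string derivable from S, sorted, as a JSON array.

Compute FIRST by fixpoint:
[1]
  A via A→b b: +{b}
  B via B→a: +{a}
  C via C→B a: +{a}
  C via C→b: +{b}
  S via S→B: +{a}
  FIRST[S]={a}  FIRST[A]={b}  FIRST[B]={a}  FIRST[C]={a,b}
[2]
  A via A→B C: +{a}
  B via B→C b: +{b}
  S via S→B: +{b}
  FIRST[S]={a,b}  FIRST[A]={a,b}  FIRST[B]={a,b}  FIRST[C]={a,b}
[3] done
  FIRST[S]={a,b}  FIRST[A]={a,b}  FIRST[B]={a,b}  FIRST[C]={a,b}

FIRST(S) = ["a", "b"]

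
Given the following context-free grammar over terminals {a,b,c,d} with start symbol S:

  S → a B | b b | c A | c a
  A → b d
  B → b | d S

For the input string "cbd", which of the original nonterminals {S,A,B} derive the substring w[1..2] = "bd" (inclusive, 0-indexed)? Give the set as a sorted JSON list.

CNF form of G:
  S -> T0 T0 | T2 B | T3 A | T3 T2
  A -> T0 T1
  B -> T1 S | b
  T0 -> b
  T1 -> d
  T2 -> a
  T3 -> c

CYK table (by increasing span) — only the sub-triangle for w[1..2]:
  [1..1]={B,T0}  "b"  orig:{B}
  [2..2]={T1}  "d"  orig:{}
  [1..2]={A}  "bd"

Original NTs in T[1,2] deriving "bd": ["A"]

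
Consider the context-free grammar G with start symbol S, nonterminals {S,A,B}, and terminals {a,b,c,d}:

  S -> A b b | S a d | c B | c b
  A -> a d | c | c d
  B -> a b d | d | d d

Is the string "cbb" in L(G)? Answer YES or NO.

CNF form of G:
  S -> A X5 | S X6 | T2 B | T2 T3
  A -> T0 T1 | T2 T1 | c
  B -> T0 X4 | T1 T1 | d
  T0 -> a
  T1 -> d
  T2 -> c
  T3 -> b
  X4 -> T3 T1
  X5 -> T3 T3
  X6 -> T0 T1

Fill CYK table bottom-up:
  [0..0]={A,T2}  "c"  orig:{A}
  [1..1]={T3}  "b"  orig:{}
  [2..2]={T3}  "b"  orig:{}
  [0..1]={S}  "cb"
  [1..2]={X5}  "bb"  orig:{}
  [0..2]={S}  "cbb"

S ∈ T[0,2] ⇒ YES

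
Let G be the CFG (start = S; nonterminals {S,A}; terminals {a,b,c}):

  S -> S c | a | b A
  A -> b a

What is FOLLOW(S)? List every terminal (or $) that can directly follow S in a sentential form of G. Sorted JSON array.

Compute FIRST by fixpoint:
[1]
  A via A→b a: +{b}
  S via S→a: +{a}
  S via S→b A: +{b}
  FIRST[S]={a,b}  FIRST[A]={b}
[2] done
  FIRST[S]={a,b}  FIRST[A]={b}

FOLLOW iteration:
seed FOLLOW(S) with $
round 1:
  S→S c: FOLLOW(S) ⊇ FIRST(c) = {c}; new: +{c}
  S→b A: FOLLOW(A) ⊇ FOLLOW(S) ⊇ {$,c}; new: +{$,c}
  S: {$,c}  A: {$,c}
round 2: — fixpoint
  S: {$,c}  A: {$,c}

FOLLOW(S) = ["$", "c"]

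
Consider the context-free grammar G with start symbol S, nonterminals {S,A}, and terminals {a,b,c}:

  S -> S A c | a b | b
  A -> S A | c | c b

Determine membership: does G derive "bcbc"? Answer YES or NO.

Convert to CNF:
  S -> S X3 | T2 T1 | b
  A -> S A | T0 T1 | c
  T0 -> c
  T1 -> b
  T2 -> a
  X3 -> A T0

CYK table (by increasing span):
  cell(0,0) b: {S,T1}  orig:{S}
  cell(1,1) c: {A,T0}  orig:{A}
  cell(2,2) b: {S,T1}  orig:{S}
  cell(3,3) c: {A,T0}  orig:{A}
  cell(0,1) bc: {A}
  cell(1,2) cb: {A}
  cell(2,3) bc: {A}
  cell(0,2) bcb: {A}
  cell(1,3) cbc: {X3}  orig:{}
  cell(0,3) bcbc: {S,X3}  orig:{S}

S ∈ T[0,3] ⇒ YES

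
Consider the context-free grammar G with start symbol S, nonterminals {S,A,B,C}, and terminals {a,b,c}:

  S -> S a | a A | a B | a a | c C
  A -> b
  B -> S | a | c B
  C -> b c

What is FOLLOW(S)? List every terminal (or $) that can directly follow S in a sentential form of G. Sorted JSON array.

Compute FIRST by fixpoint:
round 1:
  A via A→b: +{b}
  B via B→a: +{a}
  B via B→c B: +{c}
  C via C→b c: +{b}
  S via S→a A: +{a}
  S via S→c C: +{c}
  S: {a,c}  A: {b}  B: {a,c}  C: {b}
round 2: (stable)
  S: {a,c}  A: {b}  B: {a,c}  C: {b}

FOLLOW iteration:
initialize: $ ∈ FOLLOW(S)
round 1:
  S→S a: FOLLOW(S) ⊇ FIRST(a) = {a}; new: +{a}
  S→a A: FOLLOW(A) ⊇ FOLLOW(S) ⊇ {$,a}; new: +{$,a}
  S→a B: FOLLOW(B) ⊇ FOLLOW(S) ⊇ {$,a}; new: +{$,a}
  S→c C: FOLLOW(C) ⊇ FOLLOW(S) ⊇ {$,a}; new: +{$,a}
  FOLLOW(S)={$,a}  FOLLOW(A)={$,a}  FOLLOW(B)={$,a}  FOLLOW(C)={$,a}
round 2: (no change)
  FOLLOW(S)={$,a}  FOLLOW(A)={$,a}  FOLLOW(B)={$,a}  FOLLOW(C)={$,a}

FOLLOW(S) = ["$", "a"]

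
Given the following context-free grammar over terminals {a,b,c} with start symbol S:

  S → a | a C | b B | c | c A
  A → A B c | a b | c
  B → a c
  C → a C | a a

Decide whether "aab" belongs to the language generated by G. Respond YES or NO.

CNF form of G:
  S -> T0 A | T1 C | T2 B | a | c
  A -> A X3 | T1 T2 | c
  B -> T1 T0
  C -> T1 C | T1 T1
  T0 -> c
  T1 -> a
  T2 -> b
  X3 -> B T0

Fill CYK table bottom-up:
  [0..0]={S,T1}  "a"  orig:{S}
  [1..1]={S,T1}  "a"  orig:{S}
  [2..2]={T2}  "b"  orig:{}
  [0..1]={C}  "aa"
  [1..2]={A}  "ab"
  [0..2]=∅  "aab"

S ∉ T[0,2] ⇒ NO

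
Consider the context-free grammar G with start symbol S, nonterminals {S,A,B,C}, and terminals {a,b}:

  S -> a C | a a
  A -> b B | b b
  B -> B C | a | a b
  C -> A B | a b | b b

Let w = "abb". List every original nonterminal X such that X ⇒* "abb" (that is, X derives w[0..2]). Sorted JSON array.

CNF form of G:
  S -> T1 C | T1 T1
  A -> T0 B | T0 T0
  B -> B C | T1 T0 | a
  C -> A B | T0 T0 | T1 T0
  T0 -> b
  T1 -> a

CYK fill (cells [i..j] with 0 ≤ i ≤ j ≤ 2 only):
  cell(0,0) a: {B,T1}  orig:{B}
  cell(1,1) b: {T0}  orig:{}
  cell(2,2) b: {T0}  orig:{}
  cell(0,1) ab: {B,C}
  cell(1,2) bb: {A,C}
  cell(0,2) abb: {B,S}

Original NTs in T[0,2] deriving "abb": ["B", "S"]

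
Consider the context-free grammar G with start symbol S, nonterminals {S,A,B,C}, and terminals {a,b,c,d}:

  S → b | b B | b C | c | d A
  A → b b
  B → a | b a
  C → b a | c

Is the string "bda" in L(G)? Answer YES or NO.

Convert to CNF:
  S -> T0 B | T0 C | T2 A | b | c
  A -> T0 T0
  B -> T0 T1 | a
  C -> T0 T1 | c
  T0 -> b
  T1 -> a
  T2 -> d

CYK table (by increasing span):
  T[0,0] 'b' = {S,T0}  orig:{S}
  T[1,1] 'd' = {T2}  orig:{}
  T[2,2] 'a' = {B,T1}  orig:{B}
  T[0,1] 'bd' = ∅
  T[1,2] 'da' = ∅
  T[0,2] 'bda' = ∅

S ∉ T[0,2] ⇒ NO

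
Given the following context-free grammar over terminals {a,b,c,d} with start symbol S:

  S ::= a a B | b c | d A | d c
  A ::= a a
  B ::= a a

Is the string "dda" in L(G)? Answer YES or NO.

Convert to CNF:
  S -> T0 X4 | T1 T2 | T3 A | T3 T2
  A -> T0 T0
  B -> T0 T0
  T0 -> a
  T1 -> b
  T2 -> c
  T3 -> d
  X4 -> T0 B

CYK fill:
  [0..0]={T3}  "d"  orig:{}
  [1..1]={T3}  "d"  orig:{}
  [2..2]={T0}  "a"  orig:{}
  [0..1]=∅  "dd"
  [1..2]=∅  "da"
  [0..2]=∅  "dda"

S ∉ T[0,2] ⇒ NO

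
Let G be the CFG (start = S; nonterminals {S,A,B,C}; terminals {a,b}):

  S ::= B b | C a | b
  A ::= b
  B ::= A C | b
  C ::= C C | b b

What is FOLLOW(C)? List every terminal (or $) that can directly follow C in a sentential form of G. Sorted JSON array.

FIRST sets, iterate to fixpoint:
[1]
  A via A→b: +{b}
  B via B→A C: +{b}
  C via C→b b: +{b}
  S via S→B b: +{b}
  FIRST[S]={b}  FIRST[A]={b}  FIRST[B]={b}  FIRST[C]={b}
[2] — fixpoint
  FIRST[S]={b}  FIRST[A]={b}  FIRST[B]={b}  FIRST[C]={b}

FOLLOW iteration:
seed FOLLOW(S) with $
pass 1:
  B→A C: FOLLOW(A) ⊇ FIRST(C) = {b}; new: +{b}
  C→C C: FOLLOW(C) ⊇ FIRST(C) = {b}; new: +{b}
  S→B b: FOLLOW(B) ⊇ FIRST(b) = {b}; new: +{b}
  S→C a: FOLLOW(C) ⊇ FIRST(a) = {a}; new: +{a}
  FOLLOW[S]={$}  FOLLOW[A]={b}  FOLLOW[B]={b}  FOLLOW[C]={a,b}
pass 2: — fixpoint
  FOLLOW[S]={$}  FOLLOW[A]={b}  FOLLOW[B]={b}  FOLLOW[C]={a,b}

FOLLOW(C) = ["a", "b"]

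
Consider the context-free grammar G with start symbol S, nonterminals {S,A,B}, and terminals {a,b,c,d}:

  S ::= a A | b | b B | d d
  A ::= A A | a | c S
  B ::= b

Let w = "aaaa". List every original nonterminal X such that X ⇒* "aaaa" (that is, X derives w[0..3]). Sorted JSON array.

Convert to CNF:
  S -> T1 A | T2 B | T3 T3 | b
  A -> A A | T0 S | a
  B -> b
  T0 -> c
  T1 -> a
  T2 -> b
  T3 -> d

Fill CYK table bottom-up, restricted to cells inside w[0..3]:
  cell(0,0) a: {A,T1}  orig:{A}
  cell(1,1) a: {A,T1}  orig:{A}
  cell(2,2) a: {A,T1}  orig:{A}
  cell(3,3) a: {A,T1}  orig:{A}
  cell(0,1) aa: {A,S}
  cell(1,2) aa: {A,S}
  cell(2,3) aa: {A,S}
  cell(0,2) aaa: {A,S}
  cell(1,3) aaa: {A,S}
  cell(0,3) aaaa: {A,S}

Original NTs in T[0,3] deriving "aaaa": ["A", "S"]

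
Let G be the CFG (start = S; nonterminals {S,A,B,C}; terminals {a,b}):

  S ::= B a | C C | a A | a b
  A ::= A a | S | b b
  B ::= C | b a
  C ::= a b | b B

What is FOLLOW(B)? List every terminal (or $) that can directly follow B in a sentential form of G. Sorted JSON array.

FIRST iteration:
round 1:
  A via A→b b: +{b}
  B via B→b a: +{b}
  C via C→a b: +{a}
  C via C→b B: +{b}
  S via S→B a: +{b}
  S via S→C C: +{a}
  FIRST[S]={a,b}  FIRST[A]={b}  FIRST[B]={b}  FIRST[C]={a,b}
round 2:
  A via A→S: +{a}
  B via B→C: +{a}
  FIRST[S]={a,b}  FIRST[A]={a,b}  FIRST[B]={a,b}  FIRST[C]={a,b}
round 3: — fixpoint
  FIRST[S]={a,b}  FIRST[A]={a,b}  FIRST[B]={a,b}  FIRST[C]={a,b}

Compute FOLLOW by fixpoint:
FOLLOW(S) := {$}
[1]
  A→A a: FOLLOW(A) ⊇ FIRST(a) = {a}; new: +{a}
  A→S: FOLLOW(S) ⊇ FOLLOW(A) ⊇ {a}; new: +{a}
  S→B a: FOLLOW(B) ⊇ FIRST(a) = {a}; new: +{a}
  S→C C: FOLLOW(C) ⊇ FIRST(C) = {a,b}; new: +{a,b}
  S→C C: FOLLOW(C) ⊇ FOLLOW(S) ⊇ {$,a}; new: +{$}
  S→a A: FOLLOW(A) ⊇ FOLLOW(S) ⊇ {$,a}; new: +{$}
  FOLLOW(S)={$,a}  FOLLOW(A)={$,a}  FOLLOW(B)={a}  FOLLOW(C)={$,a,b}
[2]
  C→b B: FOLLOW(B) ⊇ FOLLOW(C) ⊇ {$,a,b}; new: +{$,b}
  FOLLOW(S)={$,a}  FOLLOW(A)={$,a}  FOLLOW(B)={$,a,b}  FOLLOW(C)={$,a,b}
[3] (no change)
  FOLLOW(S)={$,a}  FOLLOW(A)={$,a}  FOLLOW(B)={$,a,b}  FOLLOW(C)={$,a,b}

FOLLOW(B) = ["$", "a", "b"]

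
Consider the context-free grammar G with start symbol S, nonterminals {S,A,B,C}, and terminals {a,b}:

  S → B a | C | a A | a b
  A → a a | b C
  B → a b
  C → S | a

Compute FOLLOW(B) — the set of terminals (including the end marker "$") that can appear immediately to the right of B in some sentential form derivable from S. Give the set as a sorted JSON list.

FIRST sets, iterate to fixpoint:
round 1:
  A via A→a a: +{a}
  A via A→b C: +{b}
  B via B→a b: +{a}
  C via C→a: +{a}
  S via S→B a: +{a}
  FIRST[S]={a}  FIRST[A]={a,b}  FIRST[B]={a}  FIRST[C]={a}
round 2: (no change)
  FIRST[S]={a}  FIRST[A]={a,b}  FIRST[B]={a}  FIRST[C]={a}

FOLLOW iteration:
FOLLOW(S) := {$}
[1]
  S→B a: FOLLOW(B) ⊇ FIRST(a) = {a}; new: +{a}
  S→C: FOLLOW(C) ⊇ FOLLOW(S) ⊇ {$}; new: +{$}
  S→a A: FOLLOW(A) ⊇ FOLLOW(S) ⊇ {$}; new: +{$}
  S: {$}  A: {$}  B: {a}  C: {$}
[2] — fixpoint
  S: {$}  A: {$}  B: {a}  C: {$}

FOLLOW(B) = ["a"]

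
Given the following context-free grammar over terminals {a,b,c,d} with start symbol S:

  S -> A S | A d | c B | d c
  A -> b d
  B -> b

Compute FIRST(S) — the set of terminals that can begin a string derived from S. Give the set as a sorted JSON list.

Compute FIRST by fixpoint:
[1]
  A via A→b d: +{b}
  B via B→b: +{b}
  S via S→A S: +{b}
  S via S→c B: +{c}
  S via S→d c: +{d}
  FIRST[S]={b,c,d}  FIRST[A]={b}  FIRST[B]={b}
[2] (no change)
  FIRST[S]={b,c,d}  FIRST[A]={b}  FIRST[B]={b}

FIRST(S) = ["b", "c", "d"]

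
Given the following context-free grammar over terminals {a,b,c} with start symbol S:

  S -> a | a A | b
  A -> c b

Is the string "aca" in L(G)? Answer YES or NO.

CNF form of G:
  S -> T2 A | a | b
  A -> T0 T1
  T0 -> c
  T1 -> b
  T2 -> a

CYK table (by increasing span):
  T[0,0] 'a' = {S,T2}  orig:{S}
  T[1,1] 'c' = {T0}  orig:{}
  T[2,2] 'a' = {S,T2}  orig:{S}
  T[0,1] 'ac' = ∅
  T[1,2] 'ca' = ∅
  T[0,2] 'aca' = ∅

S ∉ T[0,2] ⇒ NO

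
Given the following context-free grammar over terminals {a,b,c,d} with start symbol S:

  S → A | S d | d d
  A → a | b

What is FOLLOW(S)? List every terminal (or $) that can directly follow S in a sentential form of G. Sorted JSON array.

Compute FIRST by fixpoint:
[1]
  A via A→a: +{a}
  A via A→b: +{b}
  S via S→A: +{a,b}
  S via S→d d: +{d}
  S: {a,b,d}  A: {a,b}
[2] (no change)
  S: {a,b,d}  A: {a,b}

FOLLOW iteration:
seed FOLLOW(S) with $
round 1:
  S→A: FOLLOW(A) ⊇ FOLLOW(S) ⊇ {$}; new: +{$}
  S→S d: FOLLOW(S) ⊇ FIRST(d) = {d}; new: +{d}
  S: {$,d}  A: {$}
round 2:
  S→A: FOLLOW(A) ⊇ FOLLOW(S) ⊇ {$,d}; new: +{d}
  S: {$,d}  A: {$,d}
round 3: done
  S: {$,d}  A: {$,d}

FOLLOW(S) = ["$", "d"]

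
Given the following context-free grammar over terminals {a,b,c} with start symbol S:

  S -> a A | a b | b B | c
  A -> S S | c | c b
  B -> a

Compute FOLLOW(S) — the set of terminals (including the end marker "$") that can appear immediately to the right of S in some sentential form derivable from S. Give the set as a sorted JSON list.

Compute FIRST by fixpoint:
pass 1:
  A via A→c: +{c}
  B via B→a: +{a}
  S via S→a A: +{a}
  S via S→b B: +{b}
  S via S→c: +{c}
  FIRST(S)={a,b,c}  FIRST(A)={c}  FIRST(B)={a}
pass 2:
  A via A→S S: +{a,b}
  FIRST(S)={a,b,c}  FIRST(A)={a,b,c}  FIRST(B)={a}
pass 3: (stable)
  FIRST(S)={a,b,c}  FIRST(A)={a,b,c}  FIRST(B)={a}

FOLLOW iteration:
seed FOLLOW(S) with $
iter 1:
  A→S S: FOLLOW(S) ⊇ FIRST(S) = {a,b,c}; new: +{a,b,c}
  S→a A: FOLLOW(A) ⊇ FOLLOW(S) ⊇ {$,a,b,c}; new: +{$,a,b,c}
  S→b B: FOLLOW(B) ⊇ FOLLOW(S) ⊇ {$,a,b,c}; new: +{$,a,b,c}
  FOLLOW[S]={$,a,b,c}  FOLLOW[A]={$,a,b,c}  FOLLOW[B]={$,a,b,c}
iter 2: done
  FOLLOW[S]={$,a,b,c}  FOLLOW[A]={$,a,b,c}  FOLLOW[B]={$,a,b,c}

FOLLOW(S) = ["$", "a", "b", "c"]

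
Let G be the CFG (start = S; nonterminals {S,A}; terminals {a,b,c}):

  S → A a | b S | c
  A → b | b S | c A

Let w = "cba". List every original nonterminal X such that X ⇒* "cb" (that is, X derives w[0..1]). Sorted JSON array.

Convert to CNF:
  S -> A T2 | T0 S | c
  A -> T0 S | T1 A | b
  T0 -> b
  T1 -> c
  T2 -> a

CYK table (by increasing span), restricted to cells inside w[0..1]:
  cell(0,0) c: {S,T1}  orig:{S}
  cell(1,1) b: {A,T0}  orig:{A}
  cell(0,1) cb: {A}

Original NTs in T[0,1] deriving "cb": ["A"]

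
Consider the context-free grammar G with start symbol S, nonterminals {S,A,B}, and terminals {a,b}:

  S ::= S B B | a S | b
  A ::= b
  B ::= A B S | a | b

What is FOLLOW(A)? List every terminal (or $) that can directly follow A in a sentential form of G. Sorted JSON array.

FIRST sets, iterate to fixpoint:
round 1:
  A via A→b: +{b}
  B via B→A B S: +{b}
  B via B→a: +{a}
  S via S→a S: +{a}
  S via S→b: +{b}
  S: {a,b}  A: {b}  B: {a,b}
round 2: (stable)
  S: {a,b}  A: {b}  B: {a,b}

FOLLOW iteration:
initialize: $ ∈ FOLLOW(S)
round 1:
  B→A B S: FOLLOW(A) ⊇ FIRST(B) = {a,b}; new: +{a,b}
  B→A B S: FOLLOW(B) ⊇ FIRST(S) = {a,b}; new: +{a,b}
  B→A B S: FOLLOW(S) ⊇ FOLLOW(B) ⊇ {a,b}; new: +{a,b}
  S→S B B: FOLLOW(B) ⊇ FOLLOW(S) ⊇ {$,a,b}; new: +{$}
  FOLLOW(S)={$,a,b}  FOLLOW(A)={a,b}  FOLLOW(B)={$,a,b}
round 2: (no change)
  FOLLOW(S)={$,a,b}  FOLLOW(A)={a,b}  FOLLOW(B)={$,a,b}

FOLLOW(A) = ["a", "b"]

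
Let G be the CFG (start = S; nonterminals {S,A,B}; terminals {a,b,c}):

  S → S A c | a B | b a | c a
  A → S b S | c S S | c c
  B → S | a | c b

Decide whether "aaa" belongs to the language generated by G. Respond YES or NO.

CNF form of G:
  S -> S X6 | T0 T2 | T1 T2 | T2 B
  A -> S X3 | T1 T1 | T1 X4
  B -> S X5 | T0 T2 | T1 T0 | T1 T2 | T2 B | a
  T0 -> b
  T1 -> c
  T2 -> a
  X3 -> T0 S
  X4 -> S S
  X5 -> A T1
  X6 -> A T1

CYK table (by increasing span):
  [0..0]={B,T2}  "a"  orig:{B}
  [1..1]={B,T2}  "a"  orig:{B}
  [2..2]={B,T2}  "a"  orig:{B}
  [0..1]={B,S}  "aa"
  [1..2]={B,S}  "aa"
  [0..2]={B,S}  "aaa"

S ∈ T[0,2] ⇒ YES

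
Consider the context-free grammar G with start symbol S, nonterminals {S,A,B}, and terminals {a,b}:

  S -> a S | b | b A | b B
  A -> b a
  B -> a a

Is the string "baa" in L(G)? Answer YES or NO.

CNF form of G:
  S -> T0 A | T0 B | T1 S | b
  A -> T0 T1
  B -> T1 T1
  T0 -> b
  T1 -> a

CYK fill:
  cell(0,0) b: {S,T0}  orig:{S}
  cell(1,1) a: {T1}  orig:{}
  cell(2,2) a: {T1}  orig:{}
  cell(0,1) ba: {A}
  cell(1,2) aa: {B}
  cell(0,2) baa: {S}

S ∈ T[0,2] ⇒ YES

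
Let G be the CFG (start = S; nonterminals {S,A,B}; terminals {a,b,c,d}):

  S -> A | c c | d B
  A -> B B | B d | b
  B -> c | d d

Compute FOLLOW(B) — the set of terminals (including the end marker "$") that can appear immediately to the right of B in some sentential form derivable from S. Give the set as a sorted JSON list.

Compute FIRST by fixpoint:
iter 1:
  A via A→b: +{b}
  B via B→c: +{c}
  B via B→d d: +{d}
  S via S→A: +{b}
  S via S→c c: +{c}
  S via S→d B: +{d}
  FIRST(S)={b,c,d}  FIRST(A)={b}  FIRST(B)={c,d}
iter 2:
  A via A→B B: +{c,d}
  FIRST(S)={b,c,d}  FIRST(A)={b,c,d}  FIRST(B)={c,d}
iter 3: — fixpoint
  FIRST(S)={b,c,d}  FIRST(A)={b,c,d}  FIRST(B)={c,d}

FOLLOW sets:
initialize: $ ∈ FOLLOW(S)
pass 1:
  A→B B: FOLLOW(B) ⊇ FIRST(B) = {c,d}; new: +{c,d}
  S→A: FOLLOW(A) ⊇ FOLLOW(S) ⊇ {$}; new: +{$}
  S→d B: FOLLOW(B) ⊇ FOLLOW(S) ⊇ {$}; new: +{$}
  S: {$}  A: {$}  B: {$,c,d}
pass 2: (no change)
  S: {$}  A: {$}  B: {$,c,d}

FOLLOW(B) = ["$", "c", "d"]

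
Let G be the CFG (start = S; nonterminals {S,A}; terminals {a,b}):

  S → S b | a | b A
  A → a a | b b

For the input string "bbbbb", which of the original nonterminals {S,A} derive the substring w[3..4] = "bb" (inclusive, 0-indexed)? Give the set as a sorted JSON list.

Convert to CNF:
  S -> S T1 | T1 A | a
  A -> T0 T0 | T1 T1
  T0 -> a
  T1 -> b

CYK fill (cells [i..j] with 3 ≤ i ≤ j ≤ 4 only):
  cell(3,3) b: {T1}  orig:{}
  cell(4,4) b: {T1}  orig:{}
  cell(3,4) bb: {A}

Original NTs in T[3,4] deriving "bb": ["A"]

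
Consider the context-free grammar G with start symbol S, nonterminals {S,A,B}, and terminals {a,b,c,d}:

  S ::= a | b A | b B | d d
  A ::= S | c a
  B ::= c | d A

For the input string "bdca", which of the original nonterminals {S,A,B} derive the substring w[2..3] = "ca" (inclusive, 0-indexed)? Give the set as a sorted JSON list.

Convert to CNF:
  S -> T0 A | T0 B | T3 T3 | a
  A -> T0 A | T0 B | T1 T2 | T3 T3 | a
  B -> T3 A | c
  T0 -> b
  T1 -> c
  T2 -> a
  T3 -> d

CYK fill — only the sub-triangle for w[2..3]:
  T[2,2] 'c' = {B,T1}  orig:{B}
  T[3,3] 'a' = {A,S,T2}  orig:{A,S}
  T[2,3] 'ca' = {A}

Original NTs in T[2,3] deriving "ca": ["A"]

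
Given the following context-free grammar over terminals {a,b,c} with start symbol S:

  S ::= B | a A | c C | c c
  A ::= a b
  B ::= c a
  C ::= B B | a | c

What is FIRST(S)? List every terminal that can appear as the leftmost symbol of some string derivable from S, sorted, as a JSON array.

FIRST sets, iterate to fixpoint:
iter 1:
  A via A→a b: +{a}
  B via B→c a: +{c}
  C via C→B B: +{c}
  C via C→a: +{a}
  S via S→B: +{c}
  S via S→a A: +{a}
  FIRST[S]={a,c}  FIRST[A]={a}  FIRST[B]={c}  FIRST[C]={a,c}
iter 2: — fixpoint
  FIRST[S]={a,c}  FIRST[A]={a}  FIRST[B]={c}  FIRST[C]={a,c}

FIRST(S) = ["a", "c"]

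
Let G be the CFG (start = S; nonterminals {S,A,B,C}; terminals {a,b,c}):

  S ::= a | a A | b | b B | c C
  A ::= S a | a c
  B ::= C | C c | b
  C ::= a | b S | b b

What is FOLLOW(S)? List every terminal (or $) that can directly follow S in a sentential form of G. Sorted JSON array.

Compute FIRST by fixpoint:
[1]
  A via A→a c: +{a}
  B via B→b: +{b}
  C via C→a: +{a}
  C via C→b S: +{b}
  S via S→a: +{a}
  S via S→b: +{b}
  S via S→c C: +{c}
  FIRST(S)={a,b,c}  FIRST(A)={a}  FIRST(B)={b}  FIRST(C)={a,b}
[2]
  A via A→S a: +{b,c}
  B via B→C: +{a}
  FIRST(S)={a,b,c}  FIRST(A)={a,b,c}  FIRST(B)={a,b}  FIRST(C)={a,b}
[3] — fixpoint
  FIRST(S)={a,b,c}  FIRST(A)={a,b,c}  FIRST(B)={a,b}  FIRST(C)={a,b}

FOLLOW iteration:
initialize: $ ∈ FOLLOW(S)
pass 1:
  A→S a: FOLLOW(S) ⊇ FIRST(a) = {a}; new: +{a}
  B→C c: FOLLOW(C) ⊇ FIRST(c) = {c}; new: +{c}
  C→b S: FOLLOW(S) ⊇ FOLLOW(C) ⊇ {c}; new: +{c}
  S→a A: FOLLOW(A) ⊇ FOLLOW(S) ⊇ {$,a,c}; new: +{$,a,c}
  S→b B: FOLLOW(B) ⊇ FOLLOW(S) ⊇ {$,a,c}; new: +{$,a,c}
  S→c C: FOLLOW(C) ⊇ FOLLOW(S) ⊇ {$,a,c}; new: +{$,a}
  FOLLOW[S]={$,a,c}  FOLLOW[A]={$,a,c}  FOLLOW[B]={$,a,c}  FOLLOW[C]={$,a,c}
pass 2: — fixpoint
  FOLLOW[S]={$,a,c}  FOLLOW[A]={$,a,c}  FOLLOW[B]={$,a,c}  FOLLOW[C]={$,a,c}

FOLLOW(S) = ["$", "a", "c"]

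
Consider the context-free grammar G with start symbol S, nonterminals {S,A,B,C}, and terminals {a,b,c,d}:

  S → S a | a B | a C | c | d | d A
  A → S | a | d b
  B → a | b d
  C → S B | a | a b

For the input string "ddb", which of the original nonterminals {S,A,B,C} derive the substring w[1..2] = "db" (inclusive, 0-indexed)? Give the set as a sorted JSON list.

CNF form of G:
  S -> S T0 | T0 B | T0 C | T1 A | c | d
  A -> S T0 | T0 B | T0 C | T1 A | T1 T2 | a | c | d
  B -> T2 T1 | a
  C -> S B | T0 T2 | a
  T0 -> a
  T1 -> d
  T2 -> b

Fill CYK table bottom-up, restricted to cells inside w[1..2]:
  [1..1]={A,S,T1}  "d"  orig:{A,S}
  [2..2]={T2}  "b"  orig:{}
  [1..2]={A}  "db"

Original NTs in T[1,2] deriving "db": ["A"]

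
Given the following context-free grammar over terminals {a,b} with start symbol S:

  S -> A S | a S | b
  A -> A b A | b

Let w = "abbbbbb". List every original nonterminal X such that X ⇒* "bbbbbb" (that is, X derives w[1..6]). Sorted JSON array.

Convert to CNF:
  S -> A S | T1 S | b
  A -> A X2 | b
  T0 -> b
  T1 -> a
  X2 -> T0 A

Fill CYK table bottom-up, restricted to cells inside w[1..6]:
  T[1,1] 'b' = {A,S,T0}  orig:{A,S}
  T[2,2] 'b' = {A,S,T0}  orig:{A,S}
  T[3,3] 'b' = {A,S,T0}  orig:{A,S}
  T[4,4] 'b' = {A,S,T0}  orig:{A,S}
  T[5,5] 'b' = {A,S,T0}  orig:{A,S}
  T[6,6] 'b' = {A,S,T0}  orig:{A,S}
  T[1,2] 'bb' = {S,X2}  orig:{S}
  T[2,3] 'bb' = {S,X2}  orig:{S}
  T[3,4] 'bb' = {S,X2}  orig:{S}
  T[4,5] 'bb' = {S,X2}  orig:{S}
  T[5,6] 'bb' = {S,X2}  orig:{S}
  T[1,3] 'bbb' = {A,S}
  T[2,4] 'bbb' = {A,S}
  T[3,5] 'bbb' = {A,S}
  T[4,6] 'bbb' = {A,S}
  T[1,4] 'bbbb' = {S,X2}  orig:{S}
  T[2,5] 'bbbb' = {S,X2}  orig:{S}
  T[3,6] 'bbbb' = {S,X2}  orig:{S}
  T[1,5] 'bbbbb' = {A,S}
  T[2,6] 'bbbbb' = {A,S}
  T[1,6] 'bbbbbb' = {S,X2}  orig:{S}

Original NTs in T[1,6] deriving "bbbbbb": ["S"]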